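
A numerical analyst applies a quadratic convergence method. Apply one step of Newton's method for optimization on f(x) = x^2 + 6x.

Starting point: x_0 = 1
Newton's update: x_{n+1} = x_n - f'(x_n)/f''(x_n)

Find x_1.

f(x) = x^2 + 6x
f'(x) = 2x + (6), f''(x) = 2
Newton step: x_1 = x_0 - f'(x_0)/f''(x_0)
f'(1) = 8
x_1 = 1 - 8/2 = -3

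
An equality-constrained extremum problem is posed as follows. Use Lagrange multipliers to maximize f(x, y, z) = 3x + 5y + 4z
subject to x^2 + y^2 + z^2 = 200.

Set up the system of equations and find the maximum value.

Lagrange conditions: 3 = 2*lambda*x, 5 = 2*lambda*y, 4 = 2*lambda*z
So x:3 = y:5 = z:4, i.e. x = 3t, y = 5t, z = 4t
Constraint: t^2*(3^2 + 5^2 + 4^2) = 200
  t^2 * 50 = 200  =>  t = sqrt(4)
Maximum = 3*3t + 5*5t + 4*4t = 50*sqrt(4) = 100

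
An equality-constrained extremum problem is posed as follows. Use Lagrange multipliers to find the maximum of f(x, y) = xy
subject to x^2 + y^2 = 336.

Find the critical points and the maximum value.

Lagrange conditions: y = 2*lambda*x and x = 2*lambda*y
If x = 0 then y = 0, violating the constraint, so x, y != 0.
Dividing: y/x = x/y => x^2 = y^2 => y = x or y = -x
Constraint: 2x^2 = 336 => x^2 = 168 => x = +/-sqrt(168)
Critical points: (sqrt(168), sqrt(168)), (-sqrt(168), -sqrt(168)), (sqrt(168), -sqrt(168)), (-sqrt(168), sqrt(168))
  y = x:  xy = x^2 = 168  at (sqrt(168), sqrt(168)) and (-sqrt(168), -sqrt(168))
  y = -x: xy = -x^2 = -168 at (sqrt(168), -sqrt(168)) and (-sqrt(168), sqrt(168))
Maximum xy = 168 at (sqrt(168), sqrt(168)) and (-sqrt(168), -sqrt(168))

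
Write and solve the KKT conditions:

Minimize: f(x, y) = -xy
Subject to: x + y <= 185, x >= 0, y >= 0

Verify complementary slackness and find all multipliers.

Problem: min -xy s.t. x + y <= 185 (multiplier lambda), x >= 0 (mu_x), y >= 0 (mu_y)
KKT stationarity: -y + lambda - mu_x = 0, -x + lambda - mu_y = 0, with lambda, mu_x, mu_y >= 0
Complementary slackness: lambda*(x + y - 185) = 0, mu_x*x = 0, mu_y*y = 0
If lambda = 0: y = -mu_x <= 0 and x = -mu_y <= 0 force x = y = 0 with f = 0; but x = y = 185/2 is feasible with f = -34225/4 < 0, so this is not the minimum. Hence lambda > 0 and x + y = 185.
Try x > 0, y > 0 (so mu_x = mu_y = 0): y = lambda, x = lambda => x = y = lambda
x + y = 185 => 2*lambda = 185 => lambda = 185/2
x* = y* = 185/2 > 0, consistent with mu_x = mu_y = 0.
(Any feasible point with x = 0 or y = 0 has f = 0 > -34225/4, so the minimum is not on those boundaries.)
min(-xy) = -34225/4 (i.e. max xy = 34225/4)
Multipliers: lambda = 185/2, mu_x = 0, mu_y = 0
Complementary slackness: lambda*(x + y - 185) = 185/2*(185/2 + 185/2 - 185) = 0, mu_x*x = 0*185/2 = 0, mu_y*y = 0*185/2 = 0. Satisfied.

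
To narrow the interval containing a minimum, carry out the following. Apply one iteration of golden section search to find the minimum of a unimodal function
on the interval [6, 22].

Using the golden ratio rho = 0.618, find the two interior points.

Golden section search on [6, 22].
Golden ratio rho = 0.618 (approx).
Interior points:
  x_1 = 6 + (1-0.618)*16 = 12.1120
  x_2 = 6 + 0.618*16 = 15.8880
Compare f(x_1) and f(x_2) to determine which subinterval to keep.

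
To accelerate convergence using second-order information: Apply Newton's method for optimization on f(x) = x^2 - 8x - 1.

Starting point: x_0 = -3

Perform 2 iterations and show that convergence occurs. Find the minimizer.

f(x) = x^2 - 8x - 1, f'(x) = 2x + (-8), f''(x) = 2
Step 1: f'(-3) = -14, x_1 = -3 - -14/2 = 4
Step 2: f'(4) = 0, x_2 = 4 (converged)
Newton's method converges in 1 step for quadratics.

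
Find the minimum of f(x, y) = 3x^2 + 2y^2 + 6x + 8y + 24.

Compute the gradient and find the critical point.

f(x,y) = 3x^2 + 2y^2 + 6x + 8y + 24
df/dx = 6x + (6) = 0  =>  x = -1
df/dy = 4y + (8) = 0  =>  y = -2
f(-1, -2) = 3*(-1)^2 + 2*(-2)^2 + 6*(-1) + 8*(-2) + 24 = 13
Hessian is diagonal with entries 6, 4 > 0, so this is a minimum.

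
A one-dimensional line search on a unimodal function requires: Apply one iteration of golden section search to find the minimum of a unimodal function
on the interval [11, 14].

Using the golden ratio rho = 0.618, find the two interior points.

Golden section search on [11, 14].
Golden ratio rho = 0.618 (approx).
Interior points:
  x_1 = 11 + (1-0.618)*3 = 12.1460
  x_2 = 11 + 0.618*3 = 12.8540
Compare f(x_1) and f(x_2) to determine which subinterval to keep.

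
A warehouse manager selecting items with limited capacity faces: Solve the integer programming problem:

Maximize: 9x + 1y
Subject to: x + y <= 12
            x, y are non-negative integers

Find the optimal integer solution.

Objective: 9x + 1y, constraint: x + y <= 12
Coefficient of x is 9 >= coefficient of y is 1, so allocate the entire budget to x.
Optimal: x = 12, y = 0, value = 108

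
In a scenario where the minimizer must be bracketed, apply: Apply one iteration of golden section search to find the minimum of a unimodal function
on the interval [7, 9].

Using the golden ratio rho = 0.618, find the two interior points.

Golden section search on [7, 9].
Golden ratio rho = 0.618 (approx).
Interior points:
  x_1 = 7 + (1-0.618)*2 = 7.7640
  x_2 = 7 + 0.618*2 = 8.2360
Compare f(x_1) and f(x_2) to determine which subinterval to keep.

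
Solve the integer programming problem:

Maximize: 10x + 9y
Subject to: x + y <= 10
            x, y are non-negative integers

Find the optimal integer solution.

Objective: 10x + 9y, constraint: x + y <= 10
Coefficient of x is 10 >= coefficient of y is 9, so allocate the entire budget to x.
Optimal: x = 10, y = 0, value = 100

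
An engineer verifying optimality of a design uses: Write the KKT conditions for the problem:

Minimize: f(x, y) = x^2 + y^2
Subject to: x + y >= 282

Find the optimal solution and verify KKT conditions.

KKT conditions for min x^2 + y^2 s.t. x + y >= 282:
Stationarity: 2x = mu, 2y = mu
So x = y = mu/2.
Complementary slackness: mu*(x + y - 282) = 0
Primal feasibility: x + y >= 282; dual feasibility: mu >= 0
If mu = 0 then x = y = 0, but 0 + 0 < 282 is infeasible, so the constraint is active.
Constraint active: x + y = 2*(mu/2) = 282 => mu = 282
x = y = 141, f = 39762
Verify: stationarity 2*141 = 282 = mu; primal 141 + 141 = 282 >= 282; dual mu = 282 >= 0; complementary slackness 282*(282 - 282) = 0. All KKT conditions hold.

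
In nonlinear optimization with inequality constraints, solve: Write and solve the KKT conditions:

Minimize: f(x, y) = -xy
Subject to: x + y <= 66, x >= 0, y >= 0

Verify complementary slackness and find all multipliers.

Problem: min -xy s.t. x + y <= 66 (multiplier lambda), x >= 0 (mu_x), y >= 0 (mu_y)
KKT stationarity: -y + lambda - mu_x = 0, -x + lambda - mu_y = 0, with lambda, mu_x, mu_y >= 0
Complementary slackness: lambda*(x + y - 66) = 0, mu_x*x = 0, mu_y*y = 0
If lambda = 0: y = -mu_x <= 0 and x = -mu_y <= 0 force x = y = 0 with f = 0; but x = y = 33 is feasible with f = -1089 < 0, so this is not the minimum. Hence lambda > 0 and x + y = 66.
Try x > 0, y > 0 (so mu_x = mu_y = 0): y = lambda, x = lambda => x = y = lambda
x + y = 66 => 2*lambda = 66 => lambda = 33
x* = y* = 33 > 0, consistent with mu_x = mu_y = 0.
(Any feasible point with x = 0 or y = 0 has f = 0 > -1089, so the minimum is not on those boundaries.)
min(-xy) = -1089 (i.e. max xy = 1089)
Multipliers: lambda = 33, mu_x = 0, mu_y = 0
Complementary slackness: lambda*(x + y - 66) = 33*(33 + 33 - 66) = 0, mu_x*x = 0*33 = 0, mu_y*y = 0*33 = 0. Satisfied.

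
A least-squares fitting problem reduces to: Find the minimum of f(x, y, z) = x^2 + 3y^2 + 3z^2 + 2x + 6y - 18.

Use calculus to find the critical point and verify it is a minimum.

f(x,y,z) = x^2 + 3y^2 + 3z^2 + 2x + 6y - 18
df/dx = 2x + (2) = 0 => x = -1
df/dy = 6y + (6) = 0 => y = -1
df/dz = 6z + (0) = 0 => z = 0
f(-1,-1,0) = 1*(-1)^2 + 3*(-1)^2 + 3*(0)^2 + 2*(-1) + 6*(-1) + -18 = -22
Hessian is diagonal with entries 2, 6, 6 > 0, confirmed minimum.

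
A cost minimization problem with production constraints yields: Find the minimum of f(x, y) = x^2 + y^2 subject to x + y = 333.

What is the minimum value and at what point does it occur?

Substitute y = 333 - x into f(x,y) = x^2 + y^2:
g(x) = x^2 + (333 - x)^2 = 2x^2 - 666x + 110889
g'(x) = 4x - 666 = 0  =>  x = 333/2
y = 333 - 333/2 = 333/2
Minimum value = (333/2)^2 + (333/2)^2 = 110889/2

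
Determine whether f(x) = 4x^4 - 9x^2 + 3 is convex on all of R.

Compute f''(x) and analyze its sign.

f(x) = 4x^4 - 9x^2 + 3
f'(x) = 16x^3 + -18x
f''(x) = 48x^2 + -18
f''(0) = -18 < 0, so not convex near x = 0
Therefore, f is not globally convex on R.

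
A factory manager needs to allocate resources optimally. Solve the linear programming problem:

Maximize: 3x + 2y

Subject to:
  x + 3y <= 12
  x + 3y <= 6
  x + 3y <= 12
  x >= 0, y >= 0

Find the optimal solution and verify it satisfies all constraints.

Feasible vertices: (0, 0), (0, 2), (6, 0)
Objective 3x + 2y at each vertex:
  (0, 0): 0
  (0, 2): 4
  (6, 0): 18
Maximum is 18 at (6, 0).
Verify constraints at (x, y) = (6, 0):
  1*6 + 3*0 = 6 <= 12
  1*6 + 3*0 = 6 <= 6 (active)
  1*6 + 3*0 = 6 <= 12
  x = 6 >= 0, y = 0 >= 0. All constraints satisfied.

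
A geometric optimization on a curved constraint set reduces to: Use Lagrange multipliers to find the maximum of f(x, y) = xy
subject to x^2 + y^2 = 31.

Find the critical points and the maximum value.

Lagrange conditions: y = 2*lambda*x and x = 2*lambda*y
If x = 0 then y = 0, violating the constraint, so x, y != 0.
Dividing: y/x = x/y => x^2 = y^2 => y = x or y = -x
Constraint: 2x^2 = 31 => x^2 = 31/2 => x = +/-sqrt(31/2)
Critical points: (sqrt(31/2), sqrt(31/2)), (-sqrt(31/2), -sqrt(31/2)), (sqrt(31/2), -sqrt(31/2)), (-sqrt(31/2), sqrt(31/2))
  y = x:  xy = x^2 = 31/2  at (sqrt(31/2), sqrt(31/2)) and (-sqrt(31/2), -sqrt(31/2))
  y = -x: xy = -x^2 = -31/2 at (sqrt(31/2), -sqrt(31/2)) and (-sqrt(31/2), sqrt(31/2))
Maximum xy = 31/2 at (sqrt(31/2), sqrt(31/2)) and (-sqrt(31/2), -sqrt(31/2))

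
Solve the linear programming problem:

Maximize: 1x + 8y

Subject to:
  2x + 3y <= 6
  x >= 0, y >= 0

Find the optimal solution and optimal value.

The feasible region has vertices at [(0, 0), (3, 0), (0, 2)].
Checking objective 1x + 8y at each vertex:
  (0, 0): 1*0 + 8*0 = 0
  (3, 0): 1*3 + 8*0 = 3
  (0, 2): 1*0 + 8*2 = 16
Maximum is 16 at (0, 2).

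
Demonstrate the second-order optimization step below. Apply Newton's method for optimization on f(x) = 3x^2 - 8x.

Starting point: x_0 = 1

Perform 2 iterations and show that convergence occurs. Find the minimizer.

f(x) = 3x^2 - 8x, f'(x) = 6x + (-8), f''(x) = 6
Step 1: f'(1) = -2, x_1 = 1 - -2/6 = 4/3
Step 2: f'(4/3) = 0, x_2 = 4/3 (converged)
Newton's method converges in 1 step for quadratics.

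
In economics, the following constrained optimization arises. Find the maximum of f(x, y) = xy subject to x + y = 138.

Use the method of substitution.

Substitute y = 138 - x into f(x,y) = xy:
g(x) = x(138 - x) = 138x - x^2
g'(x) = 138 - 2x = 0  =>  x = 69
y = 138 - 69 = 69
Maximum value = 69 * 69 = 4761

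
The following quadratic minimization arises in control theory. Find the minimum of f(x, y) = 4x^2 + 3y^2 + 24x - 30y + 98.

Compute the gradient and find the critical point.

f(x,y) = 4x^2 + 3y^2 + 24x - 30y + 98
df/dx = 8x + (24) = 0  =>  x = -3
df/dy = 6y + (-30) = 0  =>  y = 5
f(-3, 5) = 4*(-3)^2 + 3*(5)^2 + 24*(-3) + -30*(5) + 98 = -13
Hessian is diagonal with entries 8, 6 > 0, so this is a minimum.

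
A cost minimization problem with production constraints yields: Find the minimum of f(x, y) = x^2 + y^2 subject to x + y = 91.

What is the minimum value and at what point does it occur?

Substitute y = 91 - x into f(x,y) = x^2 + y^2:
g(x) = x^2 + (91 - x)^2 = 2x^2 - 182x + 8281
g'(x) = 4x - 182 = 0  =>  x = 91/2
y = 91 - 91/2 = 91/2
Minimum value = (91/2)^2 + (91/2)^2 = 8281/2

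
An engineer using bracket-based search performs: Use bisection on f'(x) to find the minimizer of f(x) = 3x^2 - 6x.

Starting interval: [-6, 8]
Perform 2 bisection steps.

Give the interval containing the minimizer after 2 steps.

Finding critical point of f(x) = 3x^2 - 6x using bisection on f'(x) = 6x + -6.
f'(x) = 0 when x = 1.
Starting interval: [-6, 8]
Step 1: mid = 1, f'(mid) = 0, new interval = [1, 1]
Step 2: mid = 1, f'(mid) = 0, new interval = [1, 1]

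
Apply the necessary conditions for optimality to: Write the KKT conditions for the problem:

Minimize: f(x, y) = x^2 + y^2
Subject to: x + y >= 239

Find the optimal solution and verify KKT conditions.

KKT conditions for min x^2 + y^2 s.t. x + y >= 239:
Stationarity: 2x = mu, 2y = mu
So x = y = mu/2.
Complementary slackness: mu*(x + y - 239) = 0
Primal feasibility: x + y >= 239; dual feasibility: mu >= 0
If mu = 0 then x = y = 0, but 0 + 0 < 239 is infeasible, so the constraint is active.
Constraint active: x + y = 2*(mu/2) = 239 => mu = 239
x = y = 239/2, f = 57121/2
Verify: stationarity 2*(239/2) = 239 = mu; primal 239/2 + 239/2 = 239 >= 239; dual mu = 239 >= 0; complementary slackness 239*(239 - 239) = 0. All KKT conditions hold.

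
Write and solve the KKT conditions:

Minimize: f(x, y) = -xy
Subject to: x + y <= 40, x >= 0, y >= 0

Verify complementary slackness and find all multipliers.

Problem: min -xy s.t. x + y <= 40 (multiplier lambda), x >= 0 (mu_x), y >= 0 (mu_y)
KKT stationarity: -y + lambda - mu_x = 0, -x + lambda - mu_y = 0, with lambda, mu_x, mu_y >= 0
Complementary slackness: lambda*(x + y - 40) = 0, mu_x*x = 0, mu_y*y = 0
If lambda = 0: y = -mu_x <= 0 and x = -mu_y <= 0 force x = y = 0 with f = 0; but x = y = 20 is feasible with f = -400 < 0, so this is not the minimum. Hence lambda > 0 and x + y = 40.
Try x > 0, y > 0 (so mu_x = mu_y = 0): y = lambda, x = lambda => x = y = lambda
x + y = 40 => 2*lambda = 40 => lambda = 20
x* = y* = 20 > 0, consistent with mu_x = mu_y = 0.
(Any feasible point with x = 0 or y = 0 has f = 0 > -400, so the minimum is not on those boundaries.)
min(-xy) = -400 (i.e. max xy = 400)
Multipliers: lambda = 20, mu_x = 0, mu_y = 0
Complementary slackness: lambda*(x + y - 40) = 20*(20 + 20 - 40) = 0, mu_x*x = 0*20 = 0, mu_y*y = 0*20 = 0. Satisfied.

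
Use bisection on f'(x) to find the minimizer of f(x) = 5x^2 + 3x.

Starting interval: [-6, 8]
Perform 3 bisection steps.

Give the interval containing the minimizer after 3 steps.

Finding critical point of f(x) = 5x^2 + 3x using bisection on f'(x) = 10x + 3.
f'(x) = 0 when x = -3/10.
Starting interval: [-6, 8]
Step 1: mid = 1, f'(mid) = 13, new interval = [-6, 1]
Step 2: mid = -5/2, f'(mid) = -22, new interval = [-5/2, 1]
Step 3: mid = -3/4, f'(mid) = -9/2, new interval = [-3/4, 1]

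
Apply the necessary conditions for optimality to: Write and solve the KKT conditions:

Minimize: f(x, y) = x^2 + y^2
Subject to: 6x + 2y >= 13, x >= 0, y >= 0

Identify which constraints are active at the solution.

KKT conditions for min x^2 + y^2 s.t. 6x + 2y >= 13, x >= 0, y >= 0:
Stationarity: 2x = mu*6 + mu_x, 2y = mu*2 + mu_y, with mu, mu_x, mu_y >= 0
Complementary slackness: mu*(6x + 2y - 13) = 0, mu_x*x = 0, mu_y*y = 0
(0, 0) is infeasible (6*0 + 2*0 < 13), so if mu = 0 stationarity would force x = mu_x/2 >= 0, y = mu_y/2 >= 0 with mu_x*x = mu_y*y = 0, i.e. x = y = 0: contradiction. Hence mu > 0 and 6x + 2y = 13 is active.
Try x > 0, y > 0 (so mu_x = mu_y = 0): x = 6*mu/2, y = 2*mu/2
Substitute: 6*(6*mu/2) + 2*(2*mu/2) = 13
  mu*40/2 = 13 => mu = 13/20
x* = 39/20 > 0, y* = 13/20 > 0, consistent with mu_x = mu_y = 0.
f is convex and the constraints are linear, so this KKT point is the global minimum.
f* = 169/40
Active constraints: 6x + 2y >= 13 (holds with equality, mu = 13/20 > 0); x >= 0 and y >= 0 are inactive (mu_x = mu_y = 0).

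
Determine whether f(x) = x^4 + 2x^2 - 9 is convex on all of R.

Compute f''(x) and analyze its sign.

f(x) = x^4 + 2x^2 - 9
f'(x) = 4x^3 + 4x
f''(x) = 12x^2 + 4
f''(x) = 12x^2 + 4 >= 4 > 0 for all x
Therefore, f is convex on R.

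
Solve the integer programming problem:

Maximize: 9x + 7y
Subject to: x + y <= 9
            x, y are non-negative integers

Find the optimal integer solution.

Objective: 9x + 7y, constraint: x + y <= 9
Coefficient of x is 9 >= coefficient of y is 7, so allocate the entire budget to x.
Optimal: x = 9, y = 0, value = 81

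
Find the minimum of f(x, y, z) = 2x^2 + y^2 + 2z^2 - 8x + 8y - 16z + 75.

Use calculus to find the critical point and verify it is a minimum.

f(x,y,z) = 2x^2 + y^2 + 2z^2 - 8x + 8y - 16z + 75
df/dx = 4x + (-8) = 0 => x = 2
df/dy = 2y + (8) = 0 => y = -4
df/dz = 4z + (-16) = 0 => z = 4
f(2,-4,4) = 2*(2)^2 + 1*(-4)^2 + 2*(4)^2 + -8*(2) + 8*(-4) + -16*(4) + 75 = 19
Hessian is diagonal with entries 4, 2, 4 > 0, confirmed minimum.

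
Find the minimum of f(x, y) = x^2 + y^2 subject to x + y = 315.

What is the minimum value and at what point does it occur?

Substitute y = 315 - x into f(x,y) = x^2 + y^2:
g(x) = x^2 + (315 - x)^2 = 2x^2 - 630x + 99225
g'(x) = 4x - 630 = 0  =>  x = 315/2
y = 315 - 315/2 = 315/2
Minimum value = (315/2)^2 + (315/2)^2 = 99225/2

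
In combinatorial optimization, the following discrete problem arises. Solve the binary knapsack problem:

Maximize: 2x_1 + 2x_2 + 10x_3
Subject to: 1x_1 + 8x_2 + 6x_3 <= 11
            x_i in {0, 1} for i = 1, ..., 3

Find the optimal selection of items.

Items: item 1 (v=2, w=1), item 2 (v=2, w=8), item 3 (v=10, w=6)
Capacity: 11
Checking all 8 subsets (w = total weight, v = total value):
  {}: w = 0, v = 0
  {1}: w = 1, v = 2
  {2}: w = 8, v = 2
  {3}: w = 6, v = 10
  {1, 2}: w = 9, v = 4
  {1, 3}: w = 7, v = 12
  {2, 3}: w = 14 > 11, infeasible
  {1, 2, 3}: w = 15 > 11, infeasible
Best feasible subset: items [1, 3]
Total weight: 7 <= 11, total value: 12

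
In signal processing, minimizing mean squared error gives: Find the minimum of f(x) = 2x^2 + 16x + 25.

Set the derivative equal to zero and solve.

f(x) = 2x^2 + 16x + 25
f'(x) = 4x + (16) = 0
x = -16/4 = -4
f(-4) = -7
Since f''(x) = 4 > 0, this is a minimum.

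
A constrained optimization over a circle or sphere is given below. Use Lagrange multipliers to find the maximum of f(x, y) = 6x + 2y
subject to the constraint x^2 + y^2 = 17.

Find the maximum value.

Set up Lagrange conditions: grad f = lambda * grad g
  6 = 2*lambda*x
  2 = 2*lambda*y
From these: x/y = 6/2, so x = 6t, y = 2t for some t.
Substitute into constraint: (6t)^2 + (2t)^2 = 17
  t^2 * 40 = 17
  t = sqrt(17/40)
Maximum = 6*x + 2*y = (6^2 + 2^2)*t = 40 * sqrt(17/40) = sqrt(680)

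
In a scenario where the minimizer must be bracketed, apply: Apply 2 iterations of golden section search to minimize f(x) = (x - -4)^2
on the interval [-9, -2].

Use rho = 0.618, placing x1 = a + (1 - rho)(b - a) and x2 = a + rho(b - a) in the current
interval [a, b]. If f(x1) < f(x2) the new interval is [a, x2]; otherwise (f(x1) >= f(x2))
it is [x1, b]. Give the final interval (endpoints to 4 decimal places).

Golden section search for min of f(x) = (x - -4)^2 on [-9, -2].
Each step: x1 = a + (1 - rho)(b - a), x2 = a + rho(b - a); if f(x1) < f(x2) keep [a, x2], otherwise keep [x1, b].
Step 1: [-9.0000, -2.0000], x1=-6.3260 (f=5.4103), x2=-4.6740 (f=0.4543); f(x1) > f(x2) => keep [-6.3260, -2.0000]
Step 2: [-6.3260, -2.0000], x1=-4.6735 (f=0.4536), x2=-3.6525 (f=0.1207); f(x1) > f(x2) => keep [-4.6735, -2.0000]
Final interval: [-4.6735, -2.0000]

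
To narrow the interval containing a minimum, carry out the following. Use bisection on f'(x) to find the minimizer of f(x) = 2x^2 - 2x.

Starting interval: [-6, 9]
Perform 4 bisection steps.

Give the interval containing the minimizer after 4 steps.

Finding critical point of f(x) = 2x^2 - 2x using bisection on f'(x) = 4x + -2.
f'(x) = 0 when x = 1/2.
Starting interval: [-6, 9]
Step 1: mid = 3/2, f'(mid) = 4, new interval = [-6, 3/2]
Step 2: mid = -9/4, f'(mid) = -11, new interval = [-9/4, 3/2]
Step 3: mid = -3/8, f'(mid) = -7/2, new interval = [-3/8, 3/2]
Step 4: mid = 9/16, f'(mid) = 1/4, new interval = [-3/8, 9/16]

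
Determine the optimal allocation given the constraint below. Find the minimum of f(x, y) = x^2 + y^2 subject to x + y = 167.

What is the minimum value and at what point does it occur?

Substitute y = 167 - x into f(x,y) = x^2 + y^2:
g(x) = x^2 + (167 - x)^2 = 2x^2 - 334x + 27889
g'(x) = 4x - 334 = 0  =>  x = 167/2
y = 167 - 167/2 = 167/2
Minimum value = (167/2)^2 + (167/2)^2 = 27889/2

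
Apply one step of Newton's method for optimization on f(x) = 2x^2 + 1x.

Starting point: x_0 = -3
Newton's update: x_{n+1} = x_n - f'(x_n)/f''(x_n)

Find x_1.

f(x) = 2x^2 + 1x
f'(x) = 4x + (1), f''(x) = 4
Newton step: x_1 = x_0 - f'(x_0)/f''(x_0)
f'(-3) = -11
x_1 = -3 - -11/4 = -1/4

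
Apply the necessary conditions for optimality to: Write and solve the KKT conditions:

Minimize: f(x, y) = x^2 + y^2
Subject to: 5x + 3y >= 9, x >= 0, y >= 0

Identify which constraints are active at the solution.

KKT conditions for min x^2 + y^2 s.t. 5x + 3y >= 9, x >= 0, y >= 0:
Stationarity: 2x = mu*5 + mu_x, 2y = mu*3 + mu_y, with mu, mu_x, mu_y >= 0
Complementary slackness: mu*(5x + 3y - 9) = 0, mu_x*x = 0, mu_y*y = 0
(0, 0) is infeasible (5*0 + 3*0 < 9), so if mu = 0 stationarity would force x = mu_x/2 >= 0, y = mu_y/2 >= 0 with mu_x*x = mu_y*y = 0, i.e. x = y = 0: contradiction. Hence mu > 0 and 5x + 3y = 9 is active.
Try x > 0, y > 0 (so mu_x = mu_y = 0): x = 5*mu/2, y = 3*mu/2
Substitute: 5*(5*mu/2) + 3*(3*mu/2) = 9
  mu*34/2 = 9 => mu = 9/17
x* = 45/34 > 0, y* = 27/34 > 0, consistent with mu_x = mu_y = 0.
f is convex and the constraints are linear, so this KKT point is the global minimum.
f* = 81/34
Active constraints: 5x + 3y >= 9 (holds with equality, mu = 9/17 > 0); x >= 0 and y >= 0 are inactive (mu_x = mu_y = 0).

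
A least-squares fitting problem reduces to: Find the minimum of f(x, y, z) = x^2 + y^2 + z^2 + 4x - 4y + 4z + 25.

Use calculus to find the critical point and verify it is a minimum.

f(x,y,z) = x^2 + y^2 + z^2 + 4x - 4y + 4z + 25
df/dx = 2x + (4) = 0 => x = -2
df/dy = 2y + (-4) = 0 => y = 2
df/dz = 2z + (4) = 0 => z = -2
f(-2,2,-2) = 1*(-2)^2 + 1*(2)^2 + 1*(-2)^2 + 4*(-2) + -4*(2) + 4*(-2) + 25 = 13
Hessian is diagonal with entries 2, 2, 2 > 0, confirmed minimum.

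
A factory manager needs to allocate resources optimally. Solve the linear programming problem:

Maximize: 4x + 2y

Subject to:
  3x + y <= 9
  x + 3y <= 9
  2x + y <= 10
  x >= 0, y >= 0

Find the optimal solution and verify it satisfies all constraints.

Feasible vertices: (0, 0), (0, 3), (9/4, 9/4), (3, 0)
Objective 4x + 2y at each vertex:
  (0, 0): 0
  (0, 3): 6
  (9/4, 9/4): 27/2
  (3, 0): 12
Maximum is 27/2 at (9/4, 9/4).
Verify constraints at (x, y) = (9/4, 9/4):
  3*(9/4) + 1*(9/4) = 9 <= 9 (active)
  1*(9/4) + 3*(9/4) = 9 <= 9 (active)
  2*(9/4) + 1*(9/4) = 27/4 <= 10
  x = 9/4 >= 0, y = 9/4 >= 0. All constraints satisfied.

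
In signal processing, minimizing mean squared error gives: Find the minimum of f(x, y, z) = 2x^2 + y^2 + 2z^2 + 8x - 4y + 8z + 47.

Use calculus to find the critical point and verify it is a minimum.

f(x,y,z) = 2x^2 + y^2 + 2z^2 + 8x - 4y + 8z + 47
df/dx = 4x + (8) = 0 => x = -2
df/dy = 2y + (-4) = 0 => y = 2
df/dz = 4z + (8) = 0 => z = -2
f(-2,2,-2) = 2*(-2)^2 + 1*(2)^2 + 2*(-2)^2 + 8*(-2) + -4*(2) + 8*(-2) + 47 = 27
Hessian is diagonal with entries 4, 2, 4 > 0, confirmed minimum.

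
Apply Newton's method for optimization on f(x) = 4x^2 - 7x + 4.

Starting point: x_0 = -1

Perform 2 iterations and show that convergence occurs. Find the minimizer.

f(x) = 4x^2 - 7x + 4, f'(x) = 8x + (-7), f''(x) = 8
Step 1: f'(-1) = -15, x_1 = -1 - -15/8 = 7/8
Step 2: f'(7/8) = 0, x_2 = 7/8 (converged)
Newton's method converges in 1 step for quadratics.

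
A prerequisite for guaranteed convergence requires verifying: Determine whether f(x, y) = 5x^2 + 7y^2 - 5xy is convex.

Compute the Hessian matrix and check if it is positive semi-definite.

f(x,y) = 5x^2 + 7y^2 - 5xy
Hessian H = [[10, -5], [-5, 14]]
trace(H) = 24, det(H) = 115
Eigenvalues: (24 +/- sqrt(116)) / 2 = 17.39, 6.615
Since both eigenvalues > 0, f is convex.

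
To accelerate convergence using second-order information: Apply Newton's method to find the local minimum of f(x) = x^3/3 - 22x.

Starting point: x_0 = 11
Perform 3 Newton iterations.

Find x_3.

f(x) = x^3/3 - 22x
f'(x) = x^2 - 22, f''(x) = 2x
Newton update: x_{n+1} = x_n - (x_n^2 - 22)/(2*x_n)
Step 1: x_0 = 11, f'=99, f''=22, x_1 = 13/2
Step 2: x_1 = 13/2, f'=81/4, f''=13, x_2 = 257/52
Step 3: x_2 = 257/52, f'=6561/2704, f''=257/26, x_3 = 125537/26728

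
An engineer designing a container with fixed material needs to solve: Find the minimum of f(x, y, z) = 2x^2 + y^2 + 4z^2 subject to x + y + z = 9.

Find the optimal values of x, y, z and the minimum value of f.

Using Lagrange multipliers on f = 2x^2 + y^2 + 4z^2 with constraint x + y + z = 9:
Conditions: 2*2*x = lambda, 2*1*y = lambda, 2*4*z = lambda
So x = lambda/4, y = lambda/2, z = lambda/8
Substituting into constraint: lambda * (7/8) = 9
lambda = 72/7
x = 18/7, y = 36/7, z = 9/7
Minimum value = 324/7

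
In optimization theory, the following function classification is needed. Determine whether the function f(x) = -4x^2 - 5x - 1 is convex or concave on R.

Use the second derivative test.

f(x) = -4x^2 - 5x - 1
f'(x) = -8x - 5
f''(x) = -8
Since f''(x) = -8 < 0 for all x, f is concave on R.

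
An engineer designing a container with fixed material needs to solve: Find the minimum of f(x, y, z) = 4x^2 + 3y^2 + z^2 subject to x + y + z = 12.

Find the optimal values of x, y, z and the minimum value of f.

Using Lagrange multipliers on f = 4x^2 + 3y^2 + z^2 with constraint x + y + z = 12:
Conditions: 2*4*x = lambda, 2*3*y = lambda, 2*1*z = lambda
So x = lambda/8, y = lambda/6, z = lambda/2
Substituting into constraint: lambda * (19/24) = 12
lambda = 288/19
x = 36/19, y = 48/19, z = 144/19
Minimum value = 1728/19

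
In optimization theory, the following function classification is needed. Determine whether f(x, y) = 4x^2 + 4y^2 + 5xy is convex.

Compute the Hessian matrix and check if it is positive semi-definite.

f(x,y) = 4x^2 + 4y^2 + 5xy
Hessian H = [[8, 5], [5, 8]]
trace(H) = 16, det(H) = 39
Eigenvalues: (16 +/- sqrt(100)) / 2 = 13, 3
Since both eigenvalues > 0, f is convex.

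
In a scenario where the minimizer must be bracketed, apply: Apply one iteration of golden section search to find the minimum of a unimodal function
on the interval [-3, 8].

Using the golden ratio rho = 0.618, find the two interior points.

Golden section search on [-3, 8].
Golden ratio rho = 0.618 (approx).
Interior points:
  x_1 = -3 + (1-0.618)*11 = 1.2020
  x_2 = -3 + 0.618*11 = 3.7980
Compare f(x_1) and f(x_2) to determine which subinterval to keep.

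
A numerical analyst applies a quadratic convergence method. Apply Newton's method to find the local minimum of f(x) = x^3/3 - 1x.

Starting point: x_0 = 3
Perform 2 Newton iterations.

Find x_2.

f(x) = x^3/3 - 1x
f'(x) = x^2 - 1, f''(x) = 2x
Newton update: x_{n+1} = x_n - (x_n^2 - 1)/(2*x_n)
Step 1: x_0 = 3, f'=8, f''=6, x_1 = 5/3
Step 2: x_1 = 5/3, f'=16/9, f''=10/3, x_2 = 17/15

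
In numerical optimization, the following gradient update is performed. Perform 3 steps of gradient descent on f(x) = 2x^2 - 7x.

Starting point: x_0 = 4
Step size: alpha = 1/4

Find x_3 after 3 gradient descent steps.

f(x) = 2x^2 - 7x, f'(x) = 4x + (-7)
Step 1: f'(4) = 9, x_1 = 4 - 1/4 * 9 = 7/4
Step 2: f'(7/4) = 0, x_2 = 7/4 - 1/4 * 0 = 7/4
Step 3: f'(7/4) = 0, x_3 = 7/4 - 1/4 * 0 = 7/4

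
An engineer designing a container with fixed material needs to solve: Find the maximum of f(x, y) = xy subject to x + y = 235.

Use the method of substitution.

Substitute y = 235 - x into f(x,y) = xy:
g(x) = x(235 - x) = 235x - x^2
g'(x) = 235 - 2x = 0  =>  x = 235/2
y = 235 - 235/2 = 235/2
Maximum value = (235/2) * (235/2) = 55225/4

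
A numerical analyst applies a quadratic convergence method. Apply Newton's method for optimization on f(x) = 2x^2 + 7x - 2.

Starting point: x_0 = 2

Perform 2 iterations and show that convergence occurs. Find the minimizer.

f(x) = 2x^2 + 7x - 2, f'(x) = 4x + (7), f''(x) = 4
Step 1: f'(2) = 15, x_1 = 2 - 15/4 = -7/4
Step 2: f'(-7/4) = 0, x_2 = -7/4 (converged)
Newton's method converges in 1 step for quadratics.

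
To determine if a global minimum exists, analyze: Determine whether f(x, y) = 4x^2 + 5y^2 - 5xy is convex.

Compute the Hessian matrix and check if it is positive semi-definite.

f(x,y) = 4x^2 + 5y^2 - 5xy
Hessian H = [[8, -5], [-5, 10]]
trace(H) = 18, det(H) = 55
Eigenvalues: (18 +/- sqrt(104)) / 2 = 14.1, 3.901
Since both eigenvalues > 0, f is convex.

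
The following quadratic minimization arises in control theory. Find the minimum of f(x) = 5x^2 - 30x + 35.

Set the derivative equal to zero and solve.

f(x) = 5x^2 - 30x + 35
f'(x) = 10x + (-30) = 0
x = 30/10 = 3
f(3) = -10
Since f''(x) = 10 > 0, this is a minimum.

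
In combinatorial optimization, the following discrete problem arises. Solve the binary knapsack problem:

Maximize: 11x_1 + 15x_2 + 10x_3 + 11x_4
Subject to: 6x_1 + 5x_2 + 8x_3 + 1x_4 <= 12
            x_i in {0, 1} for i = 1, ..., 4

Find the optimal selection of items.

Items: item 1 (v=11, w=6), item 2 (v=15, w=5), item 3 (v=10, w=8), item 4 (v=11, w=1)
Capacity: 12
Checking all 16 subsets (w = total weight, v = total value):
  {}: w = 0, v = 0
  {1}: w = 6, v = 11
  {2}: w = 5, v = 15
  {3}: w = 8, v = 10
  {4}: w = 1, v = 11
  {1, 2}: w = 11, v = 26
  {1, 3}: w = 14 > 12, infeasible
  {1, 4}: w = 7, v = 22
  {2, 3}: w = 13 > 12, infeasible
  {2, 4}: w = 6, v = 26
  {3, 4}: w = 9, v = 21
  {1, 2, 3}: w = 19 > 12, infeasible
  {1, 2, 4}: w = 12, v = 37
  {1, 3, 4}: w = 15 > 12, infeasible
  {2, 3, 4}: w = 14 > 12, infeasible
  {1, 2, 3, 4}: w = 20 > 12, infeasible
Best feasible subset: items [1, 2, 4]
Total weight: 12 <= 12, total value: 37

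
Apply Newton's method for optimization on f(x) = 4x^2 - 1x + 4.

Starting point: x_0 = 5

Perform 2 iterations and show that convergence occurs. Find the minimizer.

f(x) = 4x^2 - 1x + 4, f'(x) = 8x + (-1), f''(x) = 8
Step 1: f'(5) = 39, x_1 = 5 - 39/8 = 1/8
Step 2: f'(1/8) = 0, x_2 = 1/8 (converged)
Newton's method converges in 1 step for quadratics.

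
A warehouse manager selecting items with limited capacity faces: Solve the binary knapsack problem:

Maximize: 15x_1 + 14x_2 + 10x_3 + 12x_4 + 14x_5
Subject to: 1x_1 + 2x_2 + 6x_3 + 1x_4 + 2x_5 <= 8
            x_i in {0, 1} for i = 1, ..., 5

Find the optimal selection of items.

Items: item 1 (v=15, w=1), item 2 (v=14, w=2), item 3 (v=10, w=6), item 4 (v=12, w=1), item 5 (v=14, w=2)
Capacity: 8
Checking all 32 subsets (w = total weight, v = total value):
  {}: w = 0, v = 0
  {1}: w = 1, v = 15
  {2}: w = 2, v = 14
  {3}: w = 6, v = 10
  {4}: w = 1, v = 12
  {5}: w = 2, v = 14
  {1, 2}: w = 3, v = 29
  {1, 3}: w = 7, v = 25
  {1, 4}: w = 2, v = 27
  {1, 5}: w = 3, v = 29
  {2, 3}: w = 8, v = 24
  {2, 4}: w = 3, v = 26
  {2, 5}: w = 4, v = 28
  {3, 4}: w = 7, v = 22
  {3, 5}: w = 8, v = 24
  {4, 5}: w = 3, v = 26
  {1, 2, 3}: w = 9 > 8, infeasible
  {1, 2, 4}: w = 4, v = 41
  {1, 2, 5}: w = 5, v = 43
  {1, 3, 4}: w = 8, v = 37
  {1, 3, 5}: w = 9 > 8, infeasible
  {1, 4, 5}: w = 4, v = 41
  {2, 3, 4}: w = 9 > 8, infeasible
  {2, 3, 5}: w = 10 > 8, infeasible
  {2, 4, 5}: w = 5, v = 40
  {3, 4, 5}: w = 9 > 8, infeasible
  {1, 2, 3, 4}: w = 10 > 8, infeasible
  {1, 2, 3, 5}: w = 11 > 8, infeasible
  {1, 2, 4, 5}: w = 6, v = 55
  {1, 3, 4, 5}: w = 10 > 8, infeasible
  {2, 3, 4, 5}: w = 11 > 8, infeasible
  {1, 2, 3, 4, 5}: w = 12 > 8, infeasible
Best feasible subset: items [1, 2, 4, 5]
Total weight: 6 <= 8, total value: 55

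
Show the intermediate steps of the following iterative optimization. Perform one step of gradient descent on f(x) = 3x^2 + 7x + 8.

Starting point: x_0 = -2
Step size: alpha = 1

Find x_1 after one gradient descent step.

f(x) = 3x^2 + 7x + 8
f'(x) = 6x + 7
f'(-2) = 6*-2 + (7) = -5
x_1 = x_0 - alpha * f'(x_0) = -2 - 1 * -5 = 3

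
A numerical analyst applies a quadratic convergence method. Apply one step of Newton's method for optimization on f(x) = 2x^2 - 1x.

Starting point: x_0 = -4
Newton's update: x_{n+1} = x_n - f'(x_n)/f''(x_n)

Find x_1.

f(x) = 2x^2 - 1x
f'(x) = 4x + (-1), f''(x) = 4
Newton step: x_1 = x_0 - f'(x_0)/f''(x_0)
f'(-4) = -17
x_1 = -4 - -17/4 = 1/4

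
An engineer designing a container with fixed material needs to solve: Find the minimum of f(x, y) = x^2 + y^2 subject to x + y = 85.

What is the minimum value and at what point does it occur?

Substitute y = 85 - x into f(x,y) = x^2 + y^2:
g(x) = x^2 + (85 - x)^2 = 2x^2 - 170x + 7225
g'(x) = 4x - 170 = 0  =>  x = 85/2
y = 85 - 85/2 = 85/2
Minimum value = (85/2)^2 + (85/2)^2 = 7225/2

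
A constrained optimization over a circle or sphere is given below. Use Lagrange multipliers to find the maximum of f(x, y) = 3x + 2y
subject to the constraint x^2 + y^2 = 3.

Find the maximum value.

Set up Lagrange conditions: grad f = lambda * grad g
  3 = 2*lambda*x
  2 = 2*lambda*y
From these: x/y = 3/2, so x = 3t, y = 2t for some t.
Substitute into constraint: (3t)^2 + (2t)^2 = 3
  t^2 * 13 = 3
  t = sqrt(3/13)
Maximum = 3*x + 2*y = (3^2 + 2^2)*t = 13 * sqrt(3/13) = sqrt(39)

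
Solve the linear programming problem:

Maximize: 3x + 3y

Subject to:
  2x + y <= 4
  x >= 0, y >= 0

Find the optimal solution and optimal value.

The feasible region has vertices at [(0, 0), (2, 0), (0, 4)].
Checking objective 3x + 3y at each vertex:
  (0, 0): 3*0 + 3*0 = 0
  (2, 0): 3*2 + 3*0 = 6
  (0, 4): 3*0 + 3*4 = 12
Maximum is 12 at (0, 4).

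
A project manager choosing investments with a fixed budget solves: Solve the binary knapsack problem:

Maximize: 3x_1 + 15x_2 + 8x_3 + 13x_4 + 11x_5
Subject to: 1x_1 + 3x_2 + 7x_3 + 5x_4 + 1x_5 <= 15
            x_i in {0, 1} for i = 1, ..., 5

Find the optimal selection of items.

Items: item 1 (v=3, w=1), item 2 (v=15, w=3), item 3 (v=8, w=7), item 4 (v=13, w=5), item 5 (v=11, w=1)
Capacity: 15
Checking all 32 subsets (w = total weight, v = total value):
  {}: w = 0, v = 0
  {1}: w = 1, v = 3
  {2}: w = 3, v = 15
  {3}: w = 7, v = 8
  {4}: w = 5, v = 13
  {5}: w = 1, v = 11
  {1, 2}: w = 4, v = 18
  {1, 3}: w = 8, v = 11
  {1, 4}: w = 6, v = 16
  {1, 5}: w = 2, v = 14
  {2, 3}: w = 10, v = 23
  {2, 4}: w = 8, v = 28
  {2, 5}: w = 4, v = 26
  {3, 4}: w = 12, v = 21
  {3, 5}: w = 8, v = 19
  {4, 5}: w = 6, v = 24
  {1, 2, 3}: w = 11, v = 26
  {1, 2, 4}: w = 9, v = 31
  {1, 2, 5}: w = 5, v = 29
  {1, 3, 4}: w = 13, v = 24
  {1, 3, 5}: w = 9, v = 22
  {1, 4, 5}: w = 7, v = 27
  {2, 3, 4}: w = 15, v = 36
  {2, 3, 5}: w = 11, v = 34
  {2, 4, 5}: w = 9, v = 39
  {3, 4, 5}: w = 13, v = 32
  {1, 2, 3, 4}: w = 16 > 15, infeasible
  {1, 2, 3, 5}: w = 12, v = 37
  {1, 2, 4, 5}: w = 10, v = 42
  {1, 3, 4, 5}: w = 14, v = 35
  {2, 3, 4, 5}: w = 16 > 15, infeasible
  {1, 2, 3, 4, 5}: w = 17 > 15, infeasible
Best feasible subset: items [1, 2, 4, 5]
Total weight: 10 <= 15, total value: 42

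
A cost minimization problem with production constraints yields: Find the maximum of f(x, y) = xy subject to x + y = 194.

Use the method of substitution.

Substitute y = 194 - x into f(x,y) = xy:
g(x) = x(194 - x) = 194x - x^2
g'(x) = 194 - 2x = 0  =>  x = 97
y = 194 - 97 = 97
Maximum value = 97 * 97 = 9409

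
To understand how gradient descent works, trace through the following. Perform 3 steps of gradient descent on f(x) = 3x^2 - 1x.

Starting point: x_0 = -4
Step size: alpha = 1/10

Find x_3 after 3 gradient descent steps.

f(x) = 3x^2 - 1x, f'(x) = 6x + (-1)
Step 1: f'(-4) = -25, x_1 = -4 - 1/10 * -25 = -3/2
Step 2: f'(-3/2) = -10, x_2 = -3/2 - 1/10 * -10 = -1/2
Step 3: f'(-1/2) = -4, x_3 = -1/2 - 1/10 * -4 = -1/10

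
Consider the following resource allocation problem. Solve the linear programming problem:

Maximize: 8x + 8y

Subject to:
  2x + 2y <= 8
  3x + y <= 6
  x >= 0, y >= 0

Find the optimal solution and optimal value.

Feasible vertices: (0, 0), (0, 4), (1, 3), (2, 0)
Objective 8x + 8y at each:
  (0, 0): 0
  (0, 4): 32
  (1, 3): 32
  (2, 0): 16
Maximum is 32 at (0, 4).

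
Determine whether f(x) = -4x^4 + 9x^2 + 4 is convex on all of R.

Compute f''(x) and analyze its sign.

f(x) = -4x^4 + 9x^2 + 4
f'(x) = -16x^3 + 18x
f''(x) = -48x^2 + 18
f''(x) = -48x^2 + 18 -> -inf as |x| -> inf
Therefore, f is not globally convex on R.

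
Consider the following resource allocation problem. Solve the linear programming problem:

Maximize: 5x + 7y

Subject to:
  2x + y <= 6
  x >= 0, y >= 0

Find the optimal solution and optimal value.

The feasible region has vertices at [(0, 0), (3, 0), (0, 6)].
Checking objective 5x + 7y at each vertex:
  (0, 0): 5*0 + 7*0 = 0
  (3, 0): 5*3 + 7*0 = 15
  (0, 6): 5*0 + 7*6 = 42
Maximum is 42 at (0, 6).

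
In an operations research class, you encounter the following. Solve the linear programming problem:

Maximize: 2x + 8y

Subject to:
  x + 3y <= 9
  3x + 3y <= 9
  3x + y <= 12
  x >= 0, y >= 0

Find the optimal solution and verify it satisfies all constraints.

Feasible vertices: (0, 0), (0, 3), (3, 0)
Objective 2x + 8y at each vertex:
  (0, 0): 0
  (0, 3): 24
  (3, 0): 6
Maximum is 24 at (0, 3).
Verify constraints at (x, y) = (0, 3):
  1*0 + 3*3 = 9 <= 9 (active)
  3*0 + 3*3 = 9 <= 9 (active)
  3*0 + 1*3 = 3 <= 12
  x = 0 >= 0, y = 3 >= 0. All constraints satisfied.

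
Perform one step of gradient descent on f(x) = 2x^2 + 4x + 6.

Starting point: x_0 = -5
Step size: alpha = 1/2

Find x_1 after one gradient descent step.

f(x) = 2x^2 + 4x + 6
f'(x) = 4x + 4
f'(-5) = 4*-5 + (4) = -16
x_1 = x_0 - alpha * f'(x_0) = -5 - 1/2 * -16 = 3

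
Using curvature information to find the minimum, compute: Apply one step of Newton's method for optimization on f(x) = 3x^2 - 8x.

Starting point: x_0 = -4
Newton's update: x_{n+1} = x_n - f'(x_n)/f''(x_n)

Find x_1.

f(x) = 3x^2 - 8x
f'(x) = 6x + (-8), f''(x) = 6
Newton step: x_1 = x_0 - f'(x_0)/f''(x_0)
f'(-4) = -32
x_1 = -4 - -32/6 = 4/3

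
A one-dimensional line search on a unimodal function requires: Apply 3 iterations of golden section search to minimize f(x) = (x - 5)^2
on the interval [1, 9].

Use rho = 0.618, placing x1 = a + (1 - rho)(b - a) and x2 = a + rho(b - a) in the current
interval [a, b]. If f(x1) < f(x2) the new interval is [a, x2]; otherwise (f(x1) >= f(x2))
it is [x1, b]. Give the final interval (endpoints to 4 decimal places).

Golden section search for min of f(x) = (x - 5)^2 on [1, 9].
Each step: x1 = a + (1 - rho)(b - a), x2 = a + rho(b - a); if f(x1) < f(x2) keep [a, x2], otherwise keep [x1, b].
Step 1: [1.0000, 9.0000], x1=4.0560 (f=0.8911), x2=5.9440 (f=0.8911); f(x1) = f(x2) (tie, not '<') => keep [4.0560, 9.0000]
Step 2: [4.0560, 9.0000], x1=5.9446 (f=0.8923), x2=7.1114 (f=4.4580); f(x1) < f(x2) => keep [4.0560, 7.1114]
Step 3: [4.0560, 7.1114], x1=5.2232 (f=0.0498), x2=5.9442 (f=0.8916); f(x1) < f(x2) => keep [4.0560, 5.9442]
Final interval: [4.0560, 5.9442]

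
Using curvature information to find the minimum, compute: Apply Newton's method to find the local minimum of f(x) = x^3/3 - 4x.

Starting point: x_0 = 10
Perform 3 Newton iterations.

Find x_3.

f(x) = x^3/3 - 4x
f'(x) = x^2 - 4, f''(x) = 2x
Newton update: x_{n+1} = x_n - (x_n^2 - 4)/(2*x_n)
Step 1: x_0 = 10, f'=96, f''=20, x_1 = 26/5
Step 2: x_1 = 26/5, f'=576/25, f''=52/5, x_2 = 194/65
Step 3: x_2 = 194/65, f'=20736/4225, f''=388/65, x_3 = 13634/6305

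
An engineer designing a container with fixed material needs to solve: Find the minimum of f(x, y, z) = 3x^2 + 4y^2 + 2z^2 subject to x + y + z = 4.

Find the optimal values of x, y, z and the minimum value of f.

Using Lagrange multipliers on f = 3x^2 + 4y^2 + 2z^2 with constraint x + y + z = 4:
Conditions: 2*3*x = lambda, 2*4*y = lambda, 2*2*z = lambda
So x = lambda/6, y = lambda/8, z = lambda/4
Substituting into constraint: lambda * (13/24) = 4
lambda = 96/13
x = 16/13, y = 12/13, z = 24/13
Minimum value = 192/13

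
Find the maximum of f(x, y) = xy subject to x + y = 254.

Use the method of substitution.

Substitute y = 254 - x into f(x,y) = xy:
g(x) = x(254 - x) = 254x - x^2
g'(x) = 254 - 2x = 0  =>  x = 127
y = 254 - 127 = 127
Maximum value = 127 * 127 = 16129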